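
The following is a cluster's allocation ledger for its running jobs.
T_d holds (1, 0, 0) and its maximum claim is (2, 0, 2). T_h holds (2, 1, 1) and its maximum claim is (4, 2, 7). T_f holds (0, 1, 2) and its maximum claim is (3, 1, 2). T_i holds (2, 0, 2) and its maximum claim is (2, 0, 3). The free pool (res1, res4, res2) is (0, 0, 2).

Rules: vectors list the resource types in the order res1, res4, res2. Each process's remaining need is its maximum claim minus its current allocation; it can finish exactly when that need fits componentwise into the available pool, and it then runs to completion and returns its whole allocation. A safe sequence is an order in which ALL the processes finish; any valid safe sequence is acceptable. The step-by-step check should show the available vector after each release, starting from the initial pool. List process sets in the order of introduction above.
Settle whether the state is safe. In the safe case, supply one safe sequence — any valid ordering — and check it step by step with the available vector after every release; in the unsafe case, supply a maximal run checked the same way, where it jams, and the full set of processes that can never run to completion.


SAFE. One safe sequence: T_i, T_d, T_f, T_h.
Key observation: T_f marks the first exact bind of the order: its need (3, 0, 0) fits the free (3, 0, 4) with zero slack on a requested resource.
Step-by-step check:
  pool = (0, 0, 2)
  run T_i (needs (0, 0, 1), free (0, 0, 2)); after release of (2, 0, 2) the pool is (2, 0, 4)
  run T_d (needs (1, 0, 2), free (2, 0, 4)); after release of (1, 0, 0) the pool is (3, 0, 4)
  run T_f (needs (3, 0, 0), free (3, 0, 4)); after release of (0, 1, 2) the pool is (3, 1, 6)
  run T_h (needs (2, 1, 6), free (3, 1, 6)); after release of (2, 1, 1) the pool is (5, 2, 7)


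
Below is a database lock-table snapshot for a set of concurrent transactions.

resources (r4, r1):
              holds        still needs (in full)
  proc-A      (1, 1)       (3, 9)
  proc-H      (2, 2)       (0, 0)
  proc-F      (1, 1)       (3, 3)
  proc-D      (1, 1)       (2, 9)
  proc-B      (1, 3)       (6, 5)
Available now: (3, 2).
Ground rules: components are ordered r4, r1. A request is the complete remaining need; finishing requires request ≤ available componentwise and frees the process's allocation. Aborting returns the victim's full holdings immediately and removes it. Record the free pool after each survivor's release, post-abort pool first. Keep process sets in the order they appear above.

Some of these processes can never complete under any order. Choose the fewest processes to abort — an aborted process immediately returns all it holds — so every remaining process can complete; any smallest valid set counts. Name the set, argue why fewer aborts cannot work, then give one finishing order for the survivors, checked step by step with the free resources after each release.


The answer: abort proc-D.
Key observation: proc-A could never have finished before the abort; with (1, 1) returned by proc-D, it fits at step 4.
Why nothing smaller works: aborting no one leaves the state deadlocked as given.
Survivors finish in the order: proc-H, proc-F, proc-B, proc-A. Check, step by step (pool after the aborts first):
  pool = (4, 3)
  proc-H needs (0, 0) <= (4, 3) -> finishes; pool += (2, 2) = (6, 5)
  proc-F needs (3, 3) <= (6, 5) -> finishes; pool += (1, 1) = (7, 6)
  proc-B needs (6, 5) <= (7, 6) -> finishes; pool += (1, 3) = (8, 9)
  proc-A needs (3, 9) <= (8, 9) -> finishes; pool += (1, 1) = (9, 10)


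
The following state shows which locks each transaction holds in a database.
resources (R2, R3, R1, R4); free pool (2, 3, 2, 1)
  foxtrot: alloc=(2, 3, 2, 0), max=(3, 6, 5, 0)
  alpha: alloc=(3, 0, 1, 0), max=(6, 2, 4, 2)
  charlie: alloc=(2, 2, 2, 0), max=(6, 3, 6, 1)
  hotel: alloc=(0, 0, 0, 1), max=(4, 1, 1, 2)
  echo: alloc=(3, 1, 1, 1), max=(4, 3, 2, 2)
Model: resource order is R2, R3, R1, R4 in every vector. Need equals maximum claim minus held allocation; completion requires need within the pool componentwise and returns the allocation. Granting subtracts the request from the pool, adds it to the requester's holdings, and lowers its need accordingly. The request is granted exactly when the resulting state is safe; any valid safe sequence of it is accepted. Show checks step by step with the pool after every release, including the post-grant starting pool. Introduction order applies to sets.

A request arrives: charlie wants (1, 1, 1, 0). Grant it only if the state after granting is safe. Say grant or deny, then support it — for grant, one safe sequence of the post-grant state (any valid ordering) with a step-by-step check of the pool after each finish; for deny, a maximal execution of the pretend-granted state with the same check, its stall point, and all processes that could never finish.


DENY — the pretend-granted state is unsafe.
Key observation: echo, hotel can finish, but then (4, 3, 2, 3) is all there is, and the blocked group's R1 demands exceed it.
Pretend the grant happened; the run echo, hotel goes as far as possible. Step-by-step check:
  pool = (1, 2, 1, 1)
  echo: need (1, 2, 1, 1) fits (1, 2, 1, 1); releases (3, 1, 1, 1), pool now (4, 3, 2, 2)
  hotel: need (4, 1, 1, 1) fits (4, 3, 2, 2); releases (0, 0, 0, 1), pool now (4, 3, 2, 3)
  foxtrot cannot run: need (1, 3, 3, 0) vs free (4, 3, 2, 3) (insufficient R1)
  alpha cannot run: need (3, 2, 3, 2) vs free (4, 3, 2, 3) (insufficient R1)
  charlie cannot run: need (3, 0, 3, 1) vs free (4, 3, 2, 3) (insufficient R1)
Processes that could never finish after the grant: foxtrot, alpha and charlie.


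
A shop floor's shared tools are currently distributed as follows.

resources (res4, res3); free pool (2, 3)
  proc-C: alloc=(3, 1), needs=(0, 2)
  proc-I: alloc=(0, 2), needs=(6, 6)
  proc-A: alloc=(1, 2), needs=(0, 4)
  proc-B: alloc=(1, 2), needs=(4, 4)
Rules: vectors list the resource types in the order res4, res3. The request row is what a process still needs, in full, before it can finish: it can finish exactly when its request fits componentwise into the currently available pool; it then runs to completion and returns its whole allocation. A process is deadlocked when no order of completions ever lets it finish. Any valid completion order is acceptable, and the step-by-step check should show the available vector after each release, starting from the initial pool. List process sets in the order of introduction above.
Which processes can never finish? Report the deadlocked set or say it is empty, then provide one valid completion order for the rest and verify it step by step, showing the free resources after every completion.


No process is deadlocked.
Key observation: no deadlock: proc-C fits now, and the freed resources carry the rest through.
The rest can finish in the order proc-C, proc-A, proc-B, proc-I. Check, step by step:
  pool = (2, 3)
  proc-C needs (0, 2) <= (2, 3) -> finishes; pool += (3, 1) = (5, 4)
  proc-A needs (0, 4) <= (5, 4) -> finishes; pool += (1, 2) = (6, 6)
  proc-B needs (4, 4) <= (6, 6) -> finishes; pool += (1, 2) = (7, 8)
  proc-I needs (6, 6) <= (7, 8) -> finishes; pool += (0, 2) = (7, 10)


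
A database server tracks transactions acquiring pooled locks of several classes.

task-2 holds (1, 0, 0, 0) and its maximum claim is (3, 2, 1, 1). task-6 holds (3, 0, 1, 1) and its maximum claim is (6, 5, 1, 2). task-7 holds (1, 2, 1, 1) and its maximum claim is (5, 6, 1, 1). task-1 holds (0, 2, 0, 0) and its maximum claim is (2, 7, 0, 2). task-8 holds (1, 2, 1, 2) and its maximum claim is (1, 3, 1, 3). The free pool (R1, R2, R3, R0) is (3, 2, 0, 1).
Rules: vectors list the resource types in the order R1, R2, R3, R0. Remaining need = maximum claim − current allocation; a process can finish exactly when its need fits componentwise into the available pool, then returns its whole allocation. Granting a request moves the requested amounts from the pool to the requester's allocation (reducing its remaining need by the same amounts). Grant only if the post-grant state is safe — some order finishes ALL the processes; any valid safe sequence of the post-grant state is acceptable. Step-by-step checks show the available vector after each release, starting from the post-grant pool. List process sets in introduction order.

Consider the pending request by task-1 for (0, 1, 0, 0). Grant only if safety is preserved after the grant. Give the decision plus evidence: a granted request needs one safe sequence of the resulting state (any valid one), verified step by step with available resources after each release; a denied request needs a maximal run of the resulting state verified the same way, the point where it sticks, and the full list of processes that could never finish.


DENY — the pretend-granted state is unsafe.
Key observation: task-8, task-2 can finish, but then (5, 3, 1, 3) is all there is, and the blocked group's R2 demands exceed it.
After a pretend grant, a maximal execution: task-8, task-2 — then nothing else fits. Verifying each step:
  pool = (3, 1, 0, 1)
  task-8 needs (0, 1, 0, 1) <= (3, 1, 0, 1) -> finishes; pool += (1, 2, 1, 2) = (4, 3, 1, 3)
  task-2 needs (2, 2, 1, 1) <= (4, 3, 1, 3) -> finishes; pool += (1, 0, 0, 0) = (5, 3, 1, 3)
  task-6 still needs (3, 5, 0, 1) but only (5, 3, 1, 3) is free — short on R2
  task-7 still needs (4, 4, 0, 0) but only (5, 3, 1, 3) is free — short on R2
  task-1 still needs (2, 4, 0, 2) but only (5, 3, 1, 3) is free — short on R2
Had the request been granted, task-6, task-7 and task-1 could never finish.


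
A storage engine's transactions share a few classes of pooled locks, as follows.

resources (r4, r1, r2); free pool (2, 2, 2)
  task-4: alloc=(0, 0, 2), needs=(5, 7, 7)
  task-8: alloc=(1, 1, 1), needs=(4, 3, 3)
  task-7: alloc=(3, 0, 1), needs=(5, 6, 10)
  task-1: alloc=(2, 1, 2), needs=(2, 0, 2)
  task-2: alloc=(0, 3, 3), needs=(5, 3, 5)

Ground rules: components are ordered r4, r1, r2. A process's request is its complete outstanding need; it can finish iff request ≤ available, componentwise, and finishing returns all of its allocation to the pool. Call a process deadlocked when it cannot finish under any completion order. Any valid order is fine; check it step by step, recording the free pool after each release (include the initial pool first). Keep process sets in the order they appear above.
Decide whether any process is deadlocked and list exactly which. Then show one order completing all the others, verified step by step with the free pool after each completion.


No process is deadlocked.
Key observation: task-1 fits the free pool immediately, and its release cascades until everyone finishes.
One completion order for the rest: task-1, task-8, task-2, task-4, task-7. Step-by-step check:
  pool = (2, 2, 2)
  task-1 needs (2, 0, 2) <= (2, 2, 2) -> finishes; pool += (2, 1, 2) = (4, 3, 4)
  task-8 needs (4, 3, 3) <= (4, 3, 4) -> finishes; pool += (1, 1, 1) = (5, 4, 5)
  task-2 needs (5, 3, 5) <= (5, 4, 5) -> finishes; pool += (0, 3, 3) = (5, 7, 8)
  task-4 needs (5, 7, 7) <= (5, 7, 8) -> finishes; pool += (0, 0, 2) = (5, 7, 10)
  task-7 needs (5, 6, 10) <= (5, 7, 10) -> finishes; pool += (3, 0, 1) = (8, 7, 11)


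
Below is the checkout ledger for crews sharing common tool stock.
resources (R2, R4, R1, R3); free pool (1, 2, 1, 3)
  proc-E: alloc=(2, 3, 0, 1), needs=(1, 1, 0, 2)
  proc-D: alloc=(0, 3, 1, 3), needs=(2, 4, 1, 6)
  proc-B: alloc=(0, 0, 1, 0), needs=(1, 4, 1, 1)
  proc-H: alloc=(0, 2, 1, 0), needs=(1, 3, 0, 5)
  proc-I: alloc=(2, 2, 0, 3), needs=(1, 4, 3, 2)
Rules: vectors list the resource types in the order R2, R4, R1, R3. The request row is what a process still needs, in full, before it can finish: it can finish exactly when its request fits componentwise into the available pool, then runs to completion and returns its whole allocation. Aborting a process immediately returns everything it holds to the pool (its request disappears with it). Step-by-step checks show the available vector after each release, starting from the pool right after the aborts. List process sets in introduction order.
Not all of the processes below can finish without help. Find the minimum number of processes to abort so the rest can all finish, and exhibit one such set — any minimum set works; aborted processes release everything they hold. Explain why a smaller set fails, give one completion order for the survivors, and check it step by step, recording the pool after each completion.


The answer: abort proc-H.
Key observation: aborting proc-H returns (0, 2, 1, 0), and proc-I — hopeless before — runs at step 2 with the returned capacity in the pool.
Why nothing smaller works: aborting no one leaves the state deadlocked as given.
One survivor order: proc-B, proc-I, proc-D, proc-E. Check, step by step (post-abort pool first):
  pool = (1, 4, 2, 3)
  run proc-B (needs (1, 4, 1, 1), free (1, 4, 2, 3)); after release of (0, 0, 1, 0) the pool is (1, 4, 3, 3)
  run proc-I (needs (1, 4, 3, 2), free (1, 4, 3, 3)); after release of (2, 2, 0, 3) the pool is (3, 6, 3, 6)
  run proc-D (needs (2, 4, 1, 6), free (3, 6, 3, 6)); after release of (0, 3, 1, 3) the pool is (3, 9, 4, 9)
  run proc-E (needs (1, 1, 0, 2), free (3, 9, 4, 9)); after release of (2, 3, 0, 1) the pool is (5, 12, 4, 10)


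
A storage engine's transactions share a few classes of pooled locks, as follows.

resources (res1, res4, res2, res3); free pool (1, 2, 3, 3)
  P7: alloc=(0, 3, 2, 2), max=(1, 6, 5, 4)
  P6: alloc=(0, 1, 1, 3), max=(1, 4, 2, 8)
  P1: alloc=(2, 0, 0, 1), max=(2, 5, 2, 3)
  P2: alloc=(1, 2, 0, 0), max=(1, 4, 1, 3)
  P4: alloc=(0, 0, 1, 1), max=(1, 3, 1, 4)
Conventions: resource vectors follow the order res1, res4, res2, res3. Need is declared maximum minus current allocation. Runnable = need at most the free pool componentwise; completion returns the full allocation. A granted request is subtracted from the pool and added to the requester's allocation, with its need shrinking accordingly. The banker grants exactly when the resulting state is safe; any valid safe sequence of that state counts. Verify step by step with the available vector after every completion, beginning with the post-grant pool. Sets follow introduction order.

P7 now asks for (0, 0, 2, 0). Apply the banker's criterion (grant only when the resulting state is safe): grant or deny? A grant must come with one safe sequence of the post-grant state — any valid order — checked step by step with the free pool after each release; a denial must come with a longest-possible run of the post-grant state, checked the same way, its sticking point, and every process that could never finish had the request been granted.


GRANT: granting preserves safety; a valid post-grant sequence is P2, P7, P1, P6, P4.
Key observation: the transfer keeps a workable pool ((1, 2, 1, 3)); P2 starts the safe sequence.
Verifying the post-grant state step by step:
  pool = (1, 2, 1, 3)
  run P2 (needs (0, 2, 1, 3), free (1, 2, 1, 3)); after release of (1, 2, 0, 0) the pool is (2, 4, 1, 3)
  run P7 (needs (1, 3, 1, 2), free (2, 4, 1, 3)); after release of (0, 3, 4, 2) the pool is (2, 7, 5, 5)
  run P1 (needs (0, 5, 2, 2), free (2, 7, 5, 5)); after release of (2, 0, 0, 1) the pool is (4, 7, 5, 6)
  run P6 (needs (1, 3, 1, 5), free (4, 7, 5, 6)); after release of (0, 1, 1, 3) the pool is (4, 8, 6, 9)
  run P4 (needs (1, 3, 0, 3), free (4, 8, 6, 9)); after release of (0, 0, 1, 1) the pool is (4, 8, 7, 10)


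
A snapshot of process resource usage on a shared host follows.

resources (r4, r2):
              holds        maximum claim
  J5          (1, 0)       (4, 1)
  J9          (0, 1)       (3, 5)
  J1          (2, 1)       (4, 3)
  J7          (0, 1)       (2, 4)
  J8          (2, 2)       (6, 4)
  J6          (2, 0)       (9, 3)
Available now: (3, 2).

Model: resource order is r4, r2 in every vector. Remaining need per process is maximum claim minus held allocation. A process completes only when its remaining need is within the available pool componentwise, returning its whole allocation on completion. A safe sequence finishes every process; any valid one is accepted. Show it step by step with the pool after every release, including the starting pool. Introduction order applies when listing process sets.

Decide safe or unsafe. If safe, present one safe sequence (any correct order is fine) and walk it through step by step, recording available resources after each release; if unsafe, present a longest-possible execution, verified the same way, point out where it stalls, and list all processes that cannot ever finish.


The state is SAFE; one workable sequence: J1, J7, J8, J9, J5, J6.
Key observation: reading the order forward, J1 is the first process whose need (2, 2) meets the free pool (3, 2) exactly on a resource it requests.
Check, step by step:
  pool = (3, 2)
  J1 needs (2, 2) <= (3, 2) -> finishes; pool += (2, 1) = (5, 3)
  J7 needs (2, 3) <= (5, 3) -> finishes; pool += (0, 1) = (5, 4)
  J8 needs (4, 2) <= (5, 4) -> finishes; pool += (2, 2) = (7, 6)
  J9 needs (3, 4) <= (7, 6) -> finishes; pool += (0, 1) = (7, 7)
  J5 needs (3, 1) <= (7, 7) -> finishes; pool += (1, 0) = (8, 7)
  J6 needs (7, 3) <= (8, 7) -> finishes; pool += (2, 0) = (10, 7)


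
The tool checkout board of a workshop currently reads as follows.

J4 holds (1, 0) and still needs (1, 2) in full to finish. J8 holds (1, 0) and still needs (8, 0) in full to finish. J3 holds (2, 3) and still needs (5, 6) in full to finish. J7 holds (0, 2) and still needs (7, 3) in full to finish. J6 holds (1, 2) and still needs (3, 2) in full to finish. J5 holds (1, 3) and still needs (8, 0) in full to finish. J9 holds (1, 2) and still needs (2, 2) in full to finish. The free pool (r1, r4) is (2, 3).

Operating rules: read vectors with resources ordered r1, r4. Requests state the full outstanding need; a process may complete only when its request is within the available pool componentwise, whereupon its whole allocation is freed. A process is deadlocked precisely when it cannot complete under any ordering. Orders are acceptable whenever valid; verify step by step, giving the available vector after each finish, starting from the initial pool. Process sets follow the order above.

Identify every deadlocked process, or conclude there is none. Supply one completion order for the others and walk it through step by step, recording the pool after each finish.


Deadlocked set: J8 and J5.
Key observation: even finishing J4, J9, J6, J3, J7 leaves just (7, 12) free — too little r1 for any of the remaining processes.
The rest can finish in the order J4, J9, J6, J3, J7. Check, step by step:
  pool = (2, 3)
  run J4 (needs (1, 2), free (2, 3)); after release of (1, 0) the pool is (3, 3)
  run J9 (needs (2, 2), free (3, 3)); after release of (1, 2) the pool is (4, 5)
  run J6 (needs (3, 2), free (4, 5)); after release of (1, 2) the pool is (5, 7)
  run J3 (needs (5, 6), free (5, 7)); after release of (2, 3) the pool is (7, 10)
  run J7 (needs (7, 3), free (7, 10)); after release of (0, 2) the pool is (7, 12)
None of the blocked processes ever fits:
  blocked: J8 wants (8, 0), pool (7, 12) — not enough r1
  blocked: J5 wants (8, 0), pool (7, 12) — not enough r1


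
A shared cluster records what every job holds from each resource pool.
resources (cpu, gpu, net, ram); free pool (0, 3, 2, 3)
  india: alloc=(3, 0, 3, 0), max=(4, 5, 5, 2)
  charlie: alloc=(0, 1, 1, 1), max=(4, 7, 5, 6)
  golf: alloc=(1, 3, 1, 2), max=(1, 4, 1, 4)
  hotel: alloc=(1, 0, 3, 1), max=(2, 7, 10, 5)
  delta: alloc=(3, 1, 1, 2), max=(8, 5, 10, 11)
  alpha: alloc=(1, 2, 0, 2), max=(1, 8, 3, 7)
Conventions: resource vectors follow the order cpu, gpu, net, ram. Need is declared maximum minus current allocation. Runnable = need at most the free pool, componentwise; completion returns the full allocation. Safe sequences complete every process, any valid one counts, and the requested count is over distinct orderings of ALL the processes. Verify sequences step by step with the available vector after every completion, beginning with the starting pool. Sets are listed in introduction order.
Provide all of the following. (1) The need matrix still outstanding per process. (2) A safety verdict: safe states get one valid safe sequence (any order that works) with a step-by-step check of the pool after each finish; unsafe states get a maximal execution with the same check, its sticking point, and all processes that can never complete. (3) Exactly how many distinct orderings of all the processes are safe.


(1) Remaining need (order cpu, gpu, net, ram):
  india: (1, 5, 2, 2)
  charlie: (4, 6, 4, 5)
  golf: (0, 1, 0, 2)
  hotel: (1, 7, 7, 4)
  delta: (5, 4, 9, 9)
  alpha: (0, 6, 3, 5)
(2) SAFE. One safe sequence: golf, india, charlie, hotel, alpha, delta.
Key observation: india marks the first exact bind of the order: its need (1, 5, 2, 2) fits the free (1, 6, 3, 5) with zero slack on a requested resource.
Walking it through:
  pool = (0, 3, 2, 3)
  golf needs (0, 1, 0, 2) <= (0, 3, 2, 3) -> finishes; pool += (1, 3, 1, 2) = (1, 6, 3, 5)
  india needs (1, 5, 2, 2) <= (1, 6, 3, 5) -> finishes; pool += (3, 0, 3, 0) = (4, 6, 6, 5)
  charlie needs (4, 6, 4, 5) <= (4, 6, 6, 5) -> finishes; pool += (0, 1, 1, 1) = (4, 7, 7, 6)
  hotel needs (1, 7, 7, 4) <= (4, 7, 7, 6) -> finishes; pool += (1, 0, 3, 1) = (5, 7, 10, 7)
  alpha needs (0, 6, 3, 5) <= (5, 7, 10, 7) -> finishes; pool += (1, 2, 0, 2) = (6, 9, 10, 9)
  delta needs (5, 4, 9, 9) <= (6, 9, 10, 9) -> finishes; pool += (3, 1, 1, 2) = (9, 10, 11, 11)
(3) The exact count: 4 of the possible complete orderings are safe sequences.


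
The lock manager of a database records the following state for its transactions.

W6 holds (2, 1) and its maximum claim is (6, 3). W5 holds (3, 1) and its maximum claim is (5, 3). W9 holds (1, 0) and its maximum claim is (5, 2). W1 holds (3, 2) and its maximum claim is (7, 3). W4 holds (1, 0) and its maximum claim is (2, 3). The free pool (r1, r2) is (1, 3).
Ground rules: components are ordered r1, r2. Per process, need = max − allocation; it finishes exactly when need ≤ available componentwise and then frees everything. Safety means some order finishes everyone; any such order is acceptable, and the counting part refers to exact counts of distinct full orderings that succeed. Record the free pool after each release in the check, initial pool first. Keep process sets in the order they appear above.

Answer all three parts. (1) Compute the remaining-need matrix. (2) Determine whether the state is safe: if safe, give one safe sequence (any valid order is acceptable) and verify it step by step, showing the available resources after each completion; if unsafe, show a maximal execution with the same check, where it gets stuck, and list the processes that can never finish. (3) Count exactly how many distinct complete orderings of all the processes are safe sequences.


(1) Need matrix, components ordered r1, r2:
  W6: (4, 2)
  W5: (2, 2)
  W9: (4, 2)
  W1: (4, 1)
  W4: (1, 3)
(2) SAFE, for example via the order W4, W5, W6, W9, W1.
Key observation: the first exact fit in this order is W4 — it needs (1, 3) with (1, 3) free, meeting a requested resource to the last unit.
Step-by-step check:
  pool = (1, 3)
  W4 needs (1, 3) <= (1, 3) -> finishes; pool += (1, 0) = (2, 3)
  W5 needs (2, 2) <= (2, 3) -> finishes; pool += (3, 1) = (5, 4)
  W6 needs (4, 2) <= (5, 4) -> finishes; pool += (2, 1) = (7, 5)
  W9 needs (4, 2) <= (7, 5) -> finishes; pool += (1, 0) = (8, 5)
  W1 needs (4, 1) <= (8, 5) -> finishes; pool += (3, 2) = (11, 7)
(3) Precisely 6 of the possible complete orderings are safe sequences.


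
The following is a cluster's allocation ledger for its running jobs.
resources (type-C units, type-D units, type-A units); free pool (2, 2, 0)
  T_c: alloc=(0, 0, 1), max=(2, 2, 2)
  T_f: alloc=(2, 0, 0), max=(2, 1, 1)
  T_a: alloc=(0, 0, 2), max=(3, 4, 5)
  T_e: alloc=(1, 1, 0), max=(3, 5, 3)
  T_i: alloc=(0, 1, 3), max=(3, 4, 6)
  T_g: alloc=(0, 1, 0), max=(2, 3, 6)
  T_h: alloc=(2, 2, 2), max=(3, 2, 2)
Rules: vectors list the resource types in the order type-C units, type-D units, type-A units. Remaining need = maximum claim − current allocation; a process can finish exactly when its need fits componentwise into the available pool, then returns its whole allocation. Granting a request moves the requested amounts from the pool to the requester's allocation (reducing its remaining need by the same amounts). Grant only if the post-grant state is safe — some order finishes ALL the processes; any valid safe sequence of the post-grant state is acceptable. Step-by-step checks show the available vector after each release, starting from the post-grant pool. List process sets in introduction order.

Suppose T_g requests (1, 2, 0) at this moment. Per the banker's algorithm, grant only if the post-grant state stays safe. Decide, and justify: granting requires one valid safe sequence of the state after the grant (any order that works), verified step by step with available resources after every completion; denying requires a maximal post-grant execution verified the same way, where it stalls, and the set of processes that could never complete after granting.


DENY — the pretend-granted state is unsafe.
Key observation: after T_h, T_f, T_c the pool peaks at (5, 2, 3), and each blocked process is short somewhere: T_a on type-D units; T_e on type-D units; T_i on type-D units; T_g on type-A units.
On the post-grant state, T_h, T_f, T_c is a maximal run — nothing extends it. Walking it through:
  pool = (1, 0, 0)
  T_h: need (1, 0, 0) fits (1, 0, 0); releases (2, 2, 2), pool now (3, 2, 2)
  T_f: need (0, 1, 1) fits (3, 2, 2); releases (2, 0, 0), pool now (5, 2, 2)
  T_c: need (2, 2, 1) fits (5, 2, 2); releases (0, 0, 1), pool now (5, 2, 3)
  T_a cannot run: need (3, 4, 3) vs free (5, 2, 3) (insufficient type-D units)
  T_e cannot run: need (2, 4, 3) vs free (5, 2, 3) (insufficient type-D units)
  T_i cannot run: need (3, 3, 3) vs free (5, 2, 3) (insufficient type-D units)
  T_g cannot run: need (1, 0, 6) vs free (5, 2, 3) (insufficient type-A units)
Processes that could never finish after the grant: T_a, T_e, T_i and T_g.


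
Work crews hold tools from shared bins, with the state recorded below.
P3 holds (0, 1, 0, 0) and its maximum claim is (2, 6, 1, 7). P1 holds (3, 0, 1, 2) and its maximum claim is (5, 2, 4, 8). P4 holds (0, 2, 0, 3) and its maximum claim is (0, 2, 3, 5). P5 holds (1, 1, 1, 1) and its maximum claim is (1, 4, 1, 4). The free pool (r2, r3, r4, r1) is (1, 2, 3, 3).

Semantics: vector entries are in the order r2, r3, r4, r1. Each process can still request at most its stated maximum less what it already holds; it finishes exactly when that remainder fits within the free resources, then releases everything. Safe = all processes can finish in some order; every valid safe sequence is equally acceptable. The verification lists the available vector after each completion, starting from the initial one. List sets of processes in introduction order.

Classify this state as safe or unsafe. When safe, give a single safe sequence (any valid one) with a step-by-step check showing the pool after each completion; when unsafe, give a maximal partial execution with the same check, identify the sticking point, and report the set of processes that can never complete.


SAFE — a valid safe sequence is P4, P5, P1, P3.
Key observation: at P4 the run first touches a limit — (0, 0, 3, 2) against (1, 2, 3, 3), exact on a resource it actually requests.
Verifying each step:
  pool = (1, 2, 3, 3)
  P4: need (0, 0, 3, 2) fits (1, 2, 3, 3); releases (0, 2, 0, 3), pool now (1, 4, 3, 6)
  P5: need (0, 3, 0, 3) fits (1, 4, 3, 6); releases (1, 1, 1, 1), pool now (2, 5, 4, 7)
  P1: need (2, 2, 3, 6) fits (2, 5, 4, 7); releases (3, 0, 1, 2), pool now (5, 5, 5, 9)
  P3: need (2, 5, 1, 7) fits (5, 5, 5, 9); releases (0, 1, 0, 0), pool now (5, 6, 5, 9)


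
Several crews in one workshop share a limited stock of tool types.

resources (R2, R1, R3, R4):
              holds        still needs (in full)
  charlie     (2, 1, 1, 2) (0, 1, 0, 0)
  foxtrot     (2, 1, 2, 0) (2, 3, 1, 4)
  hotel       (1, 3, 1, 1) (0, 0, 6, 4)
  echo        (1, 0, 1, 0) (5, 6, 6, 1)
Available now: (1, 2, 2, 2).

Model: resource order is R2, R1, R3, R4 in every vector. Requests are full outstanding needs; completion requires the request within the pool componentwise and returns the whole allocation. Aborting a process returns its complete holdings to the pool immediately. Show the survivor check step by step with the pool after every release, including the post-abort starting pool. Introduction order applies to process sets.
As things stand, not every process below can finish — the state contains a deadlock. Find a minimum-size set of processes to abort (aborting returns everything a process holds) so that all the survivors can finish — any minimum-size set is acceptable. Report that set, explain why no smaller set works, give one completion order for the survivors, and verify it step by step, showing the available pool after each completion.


Minimum abort set: hotel.
Key observation: echo had no path to completion before; after the abort of hotel ((1, 3, 1, 1) returned), step 3 is where it fits.
No smaller set exists: with zero aborts the deadlock remains.
Survivors finish in the order: charlie, foxtrot, echo. Walking it through (pool after the aborts first):
  pool = (2, 5, 3, 3)
  charlie needs (0, 1, 0, 0) <= (2, 5, 3, 3) -> finishes; pool += (2, 1, 1, 2) = (4, 6, 4, 5)
  foxtrot needs (2, 3, 1, 4) <= (4, 6, 4, 5) -> finishes; pool += (2, 1, 2, 0) = (6, 7, 6, 5)
  echo needs (5, 6, 6, 1) <= (6, 7, 6, 5) -> finishes; pool += (1, 0, 1, 0) = (7, 7, 7, 5)


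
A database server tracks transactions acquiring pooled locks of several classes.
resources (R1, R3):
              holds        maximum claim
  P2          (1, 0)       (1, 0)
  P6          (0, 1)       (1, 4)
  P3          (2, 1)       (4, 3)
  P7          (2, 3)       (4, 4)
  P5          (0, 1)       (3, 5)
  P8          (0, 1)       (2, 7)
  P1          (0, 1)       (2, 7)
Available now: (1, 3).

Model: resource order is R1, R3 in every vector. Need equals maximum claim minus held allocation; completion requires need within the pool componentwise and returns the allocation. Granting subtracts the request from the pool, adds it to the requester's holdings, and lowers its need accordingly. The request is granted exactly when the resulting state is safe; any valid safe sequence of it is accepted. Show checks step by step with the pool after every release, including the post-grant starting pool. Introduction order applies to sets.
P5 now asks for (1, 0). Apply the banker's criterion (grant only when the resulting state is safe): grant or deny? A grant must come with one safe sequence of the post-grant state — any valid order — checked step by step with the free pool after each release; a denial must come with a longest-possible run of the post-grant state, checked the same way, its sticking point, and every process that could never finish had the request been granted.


DENY: after the grant no complete ordering would exist.
Key observation: even finishing P2, P6 leaves just (1, 4) free — too little R1 for any of the remaining processes.
After a pretend grant, a maximal execution: P2, P6 — then nothing else fits. Verifying each step:
  pool = (0, 3)
  run P2 (needs (0, 0), free (0, 3)); after release of (1, 0) the pool is (1, 3)
  run P6 (needs (1, 3), free (1, 3)); after release of (0, 1) the pool is (1, 4)
  P3 cannot run: need (2, 2) vs free (1, 4) (insufficient R1)
  P7 cannot run: need (2, 1) vs free (1, 4) (insufficient R1)
  P5 cannot run: need (2, 4) vs free (1, 4) (insufficient R1)
  P8 cannot run: need (2, 6) vs free (1, 4) (insufficient R1 and R3)
  P1 cannot run: need (2, 6) vs free (1, 4) (insufficient R1 and R3)
Post-grant, the permanently blocked set is P3, P7, P5, P8 and P1.


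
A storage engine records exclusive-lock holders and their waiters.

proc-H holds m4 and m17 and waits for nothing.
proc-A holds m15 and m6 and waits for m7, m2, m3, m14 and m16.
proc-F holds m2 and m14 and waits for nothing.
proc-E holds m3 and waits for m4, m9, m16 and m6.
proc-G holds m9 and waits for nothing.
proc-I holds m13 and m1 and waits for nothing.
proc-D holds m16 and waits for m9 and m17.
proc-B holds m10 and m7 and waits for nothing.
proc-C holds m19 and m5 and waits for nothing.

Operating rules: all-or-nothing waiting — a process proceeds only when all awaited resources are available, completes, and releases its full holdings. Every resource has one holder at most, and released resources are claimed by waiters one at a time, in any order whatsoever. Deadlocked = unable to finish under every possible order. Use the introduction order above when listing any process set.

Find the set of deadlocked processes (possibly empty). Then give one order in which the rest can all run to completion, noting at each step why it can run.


Deadlocked: proc-A and proc-E.
Key observation: the cycle proc-A -> proc-E -> proc-A can never break — each member waits on the next; no other process is dragged down with it.
A valid finishing order for the others: proc-C, proc-G, proc-I, proc-H, proc-F, proc-D, proc-B.
Step-by-step check:
  proc-C waits on nothing -> runs at once and releases m19 and m5
  proc-G waits on nothing -> runs at once and releases m9
  proc-I waits on nothing -> runs at once and releases m13 and m1
  proc-H waits on nothing -> runs at once and releases m4 and m17
  proc-F waits on nothing -> runs at once and releases m2 and m14
  proc-D: everything it awaited (m9 and m17) is free; runs, freeing m16
  proc-B waits on nothing -> runs at once and releases m10 and m7


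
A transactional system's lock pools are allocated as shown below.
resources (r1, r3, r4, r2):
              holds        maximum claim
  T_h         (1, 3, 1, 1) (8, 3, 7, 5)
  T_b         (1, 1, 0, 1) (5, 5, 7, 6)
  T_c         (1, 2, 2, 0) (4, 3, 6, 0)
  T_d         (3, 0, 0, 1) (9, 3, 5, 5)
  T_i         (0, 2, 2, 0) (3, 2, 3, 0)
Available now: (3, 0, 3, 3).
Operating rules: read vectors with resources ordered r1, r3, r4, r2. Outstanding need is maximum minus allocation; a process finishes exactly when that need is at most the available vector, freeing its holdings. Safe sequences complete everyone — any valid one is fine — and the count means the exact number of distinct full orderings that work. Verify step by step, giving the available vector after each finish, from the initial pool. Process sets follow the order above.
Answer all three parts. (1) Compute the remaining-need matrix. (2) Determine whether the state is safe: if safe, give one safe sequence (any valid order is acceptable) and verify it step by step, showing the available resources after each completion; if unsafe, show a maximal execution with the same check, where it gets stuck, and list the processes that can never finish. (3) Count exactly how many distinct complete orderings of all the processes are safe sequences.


(1) Remaining need (order r1, r3, r4, r2):
  T_h: (7, 0, 6, 4)
  T_b: (4, 4, 7, 5)
  T_c: (3, 1, 4, 0)
  T_d: (6, 3, 5, 4)
  T_i: (3, 0, 1, 0)
(2) UNSAFE — no complete ordering exists.
Key observation: even finishing T_i, T_c leaves just (4, 4, 7, 3) free — too little r2 for any of the remaining processes.
Going as far as possible: T_i, T_c; after that, nothing fits. Verifying each step:
  pool = (3, 0, 3, 3)
  T_i needs (3, 0, 1, 0) <= (3, 0, 3, 3) -> finishes; pool += (0, 2, 2, 0) = (3, 2, 5, 3)
  T_c needs (3, 1, 4, 0) <= (3, 2, 5, 3) -> finishes; pool += (1, 2, 2, 0) = (4, 4, 7, 3)
  T_h cannot run: need (7, 0, 6, 4) vs free (4, 4, 7, 3) (insufficient r1 and r2)
  T_b cannot run: need (4, 4, 7, 5) vs free (4, 4, 7, 3) (insufficient r2)
  T_d cannot run: need (6, 3, 5, 4) vs free (4, 4, 7, 3) (insufficient r1 and r2)
Never able to finish: T_h, T_b and T_d.
(3) The exact count: 0 of the possible complete orderings are safe sequences.


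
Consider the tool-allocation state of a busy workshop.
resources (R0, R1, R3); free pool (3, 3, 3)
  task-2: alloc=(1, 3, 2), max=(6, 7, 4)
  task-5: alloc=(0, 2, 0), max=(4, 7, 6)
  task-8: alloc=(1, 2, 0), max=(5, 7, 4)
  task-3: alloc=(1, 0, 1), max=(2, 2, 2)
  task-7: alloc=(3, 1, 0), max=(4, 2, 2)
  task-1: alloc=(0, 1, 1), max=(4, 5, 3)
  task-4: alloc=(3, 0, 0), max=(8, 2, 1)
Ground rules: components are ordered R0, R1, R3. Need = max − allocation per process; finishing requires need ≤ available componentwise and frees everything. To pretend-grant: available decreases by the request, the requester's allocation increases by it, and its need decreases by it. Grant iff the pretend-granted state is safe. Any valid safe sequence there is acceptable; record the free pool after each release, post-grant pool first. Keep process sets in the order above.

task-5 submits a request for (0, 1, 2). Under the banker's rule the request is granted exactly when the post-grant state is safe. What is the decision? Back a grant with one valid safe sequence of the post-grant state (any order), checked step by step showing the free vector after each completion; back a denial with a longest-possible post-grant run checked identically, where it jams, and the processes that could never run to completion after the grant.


DENY. Granting would leave the state unsafe.
Key observation: the pool after task-3, task-7, task-4 is (10, 3, 2); every surviving request exceeds it in R1, so progress ends there.
On the post-grant state, task-3, task-7, task-4 is a maximal run — nothing extends it. Verifying each step:
  pool = (3, 2, 1)
  task-3: need (1, 2, 1) fits (3, 2, 1); releases (1, 0, 1), pool now (4, 2, 2)
  task-7: need (1, 1, 2) fits (4, 2, 2); releases (3, 1, 0), pool now (7, 3, 2)
  task-4: need (5, 2, 1) fits (7, 3, 2); releases (3, 0, 0), pool now (10, 3, 2)
  task-2 still needs (5, 4, 2) but only (10, 3, 2) is free — short on R1
  task-5 still needs (4, 4, 4) but only (10, 3, 2) is free — short on R1 and R3
  task-8 still needs (4, 5, 4) but only (10, 3, 2) is free — short on R1 and R3
  task-1 still needs (4, 4, 2) but only (10, 3, 2) is free — short on R1
Processes that could never finish after the grant: task-2, task-5, task-8 and task-1.


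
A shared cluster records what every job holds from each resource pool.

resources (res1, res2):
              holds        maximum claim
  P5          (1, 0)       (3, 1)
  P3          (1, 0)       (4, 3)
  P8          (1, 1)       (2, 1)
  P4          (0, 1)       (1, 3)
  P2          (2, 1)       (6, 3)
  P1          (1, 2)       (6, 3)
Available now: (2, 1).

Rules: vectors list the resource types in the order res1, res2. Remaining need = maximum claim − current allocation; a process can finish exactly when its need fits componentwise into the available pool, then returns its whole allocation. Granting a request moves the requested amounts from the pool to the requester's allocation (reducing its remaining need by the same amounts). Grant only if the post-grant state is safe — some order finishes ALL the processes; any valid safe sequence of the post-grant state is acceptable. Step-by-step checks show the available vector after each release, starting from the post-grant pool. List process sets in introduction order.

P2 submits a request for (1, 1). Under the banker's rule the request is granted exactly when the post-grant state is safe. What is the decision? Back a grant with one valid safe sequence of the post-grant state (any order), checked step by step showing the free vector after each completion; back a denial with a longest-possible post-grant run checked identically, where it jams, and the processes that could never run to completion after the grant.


GRANT: granting preserves safety; a valid post-grant sequence is P8, P5, P2, P4, P3, P1.
Key observation: granting shrinks the pool to (1, 0), yet P8 still fits and the chain goes through.
Step-by-step check of the post-grant state:
  pool = (1, 0)
  run P8 (needs (1, 0), free (1, 0)); after release of (1, 1) the pool is (2, 1)
  run P5 (needs (2, 1), free (2, 1)); after release of (1, 0) the pool is (3, 1)
  run P2 (needs (3, 1), free (3, 1)); after release of (3, 2) the pool is (6, 3)
  run P4 (needs (1, 2), free (6, 3)); after release of (0, 1) the pool is (6, 4)
  run P3 (needs (3, 3), free (6, 4)); after release of (1, 0) the pool is (7, 4)
  run P1 (needs (5, 1), free (7, 4)); after release of (1, 2) the pool is (8, 6)
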